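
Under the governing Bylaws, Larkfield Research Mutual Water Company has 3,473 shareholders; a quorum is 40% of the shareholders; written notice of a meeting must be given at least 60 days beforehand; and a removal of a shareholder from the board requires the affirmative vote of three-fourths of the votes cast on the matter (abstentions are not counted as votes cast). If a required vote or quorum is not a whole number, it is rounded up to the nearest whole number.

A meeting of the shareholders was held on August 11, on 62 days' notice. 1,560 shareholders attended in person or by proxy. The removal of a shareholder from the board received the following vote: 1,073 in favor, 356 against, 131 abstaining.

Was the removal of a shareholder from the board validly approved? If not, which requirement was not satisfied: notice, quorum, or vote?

Valid — all requirements satisfied.

Notice: 62 days given; 60 required. Satisfied.
Quorum: 40% of 3,473 = 1,389.20, rounded up to 1,390; 1,560 present. Satisfied.
Vote: requires three-fourths of the votes cast (1,560 − 131 abstaining = 1,429); 3/4 of 1429 = 1071.75, rounded up to 1072, so 1,072 needed; 1,073 in favor. Satisfied.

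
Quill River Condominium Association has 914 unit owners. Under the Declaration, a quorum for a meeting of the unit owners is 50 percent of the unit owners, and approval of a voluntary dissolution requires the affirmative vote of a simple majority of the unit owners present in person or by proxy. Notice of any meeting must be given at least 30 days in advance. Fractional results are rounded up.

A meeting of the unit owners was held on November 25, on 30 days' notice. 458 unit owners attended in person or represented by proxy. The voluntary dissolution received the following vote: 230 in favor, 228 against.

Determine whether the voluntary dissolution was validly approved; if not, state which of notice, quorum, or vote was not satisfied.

Notice: 30 days given; 30 required. Satisfied.
Quorum: 50% of 914 = 457; 458 present. Satisfied.
Vote: requires a majority of those present (458); a majority of 458 is 230, so 230 needed; 230 in favor. Satisfied.

Valid — all requirements satisfied.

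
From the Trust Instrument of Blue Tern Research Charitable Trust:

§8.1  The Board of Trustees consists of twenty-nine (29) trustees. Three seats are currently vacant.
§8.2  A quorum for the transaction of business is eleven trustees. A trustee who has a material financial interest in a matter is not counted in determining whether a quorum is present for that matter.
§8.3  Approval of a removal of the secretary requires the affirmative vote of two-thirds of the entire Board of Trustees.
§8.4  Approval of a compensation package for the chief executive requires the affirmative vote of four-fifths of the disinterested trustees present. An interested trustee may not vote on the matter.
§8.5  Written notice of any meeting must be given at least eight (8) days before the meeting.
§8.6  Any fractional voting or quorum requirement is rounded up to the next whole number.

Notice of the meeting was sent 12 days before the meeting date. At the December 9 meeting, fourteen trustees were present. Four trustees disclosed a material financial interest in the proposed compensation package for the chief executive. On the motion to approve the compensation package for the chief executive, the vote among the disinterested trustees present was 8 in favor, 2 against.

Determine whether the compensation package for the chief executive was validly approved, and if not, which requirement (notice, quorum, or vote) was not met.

Invalid — quorum requirement not satisfied.

Notice: 12 days given; 8 required (12 ≥ 8). Satisfied.
Quorum: 14 present, but the 4 interested trustees do not count, leaving 10. Quorum is 11. Not satisfied.
Vote: the compensation package for the chief executive requires four-fifths of the disinterested trustees present (14 − 4 = 10). 4/5 of 10 = 8, so 8 affirmative votes are needed; 8 voted in favor. Satisfied. (Moot — without a quorum no business can be validly transacted.)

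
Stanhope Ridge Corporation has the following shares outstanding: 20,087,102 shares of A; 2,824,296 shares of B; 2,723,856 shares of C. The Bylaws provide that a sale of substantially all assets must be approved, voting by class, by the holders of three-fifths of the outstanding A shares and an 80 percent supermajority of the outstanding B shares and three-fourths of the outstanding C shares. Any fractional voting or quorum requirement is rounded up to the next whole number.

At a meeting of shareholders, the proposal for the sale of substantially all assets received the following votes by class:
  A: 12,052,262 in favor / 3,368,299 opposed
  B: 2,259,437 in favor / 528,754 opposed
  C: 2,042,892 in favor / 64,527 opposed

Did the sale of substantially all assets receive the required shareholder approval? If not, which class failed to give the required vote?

A: 3/5 of 20087102 = 12052261.20, rounded up to 12052262; 12,052,262 required, 12,052,262 in favor — approved.
B: 4/5 of 2824296 = 2259436.80, rounded up to 2259437; 2,259,437 required, 2,259,437 in favor — approved.
C: 3/4 of 2723856 = 2042892; 2,042,892 required, 2,042,892 in favor — approved.

Approved — every class gave the required vote.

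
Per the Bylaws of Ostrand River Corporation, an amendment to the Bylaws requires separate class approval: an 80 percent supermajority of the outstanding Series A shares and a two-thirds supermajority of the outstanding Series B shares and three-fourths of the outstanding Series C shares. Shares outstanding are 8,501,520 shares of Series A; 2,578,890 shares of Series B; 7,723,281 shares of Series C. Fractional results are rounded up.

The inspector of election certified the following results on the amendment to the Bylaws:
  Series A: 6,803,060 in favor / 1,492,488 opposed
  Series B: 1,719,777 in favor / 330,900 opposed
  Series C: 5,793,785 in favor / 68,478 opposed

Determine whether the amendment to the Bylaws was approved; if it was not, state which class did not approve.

Approved — every class gave the required vote.

Series A: 4/5 of 8501520 = 6801216; 6,801,216 required, 6,803,060 in favor — approved.
Series B: 2/3 of 2578890 = 1719260; 1,719,260 required, 1,719,777 in favor — approved.
Series C: 3/4 of 7723281 = 5792460.75, rounded up to 5792461; 5,792,461 required, 5,793,785 in favor — approved.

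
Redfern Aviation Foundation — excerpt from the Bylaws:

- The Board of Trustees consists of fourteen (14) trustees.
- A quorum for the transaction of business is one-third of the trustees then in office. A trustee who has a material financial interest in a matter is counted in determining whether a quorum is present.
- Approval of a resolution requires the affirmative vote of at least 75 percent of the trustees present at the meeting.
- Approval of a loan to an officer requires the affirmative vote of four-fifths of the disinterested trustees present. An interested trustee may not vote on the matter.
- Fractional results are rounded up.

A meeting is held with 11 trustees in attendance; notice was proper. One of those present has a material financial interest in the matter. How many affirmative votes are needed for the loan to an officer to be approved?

8

The loan to an officer requires four-fifths of the disinterested trustees present (11 − 1 = 10).
4/5 of 10 = 8.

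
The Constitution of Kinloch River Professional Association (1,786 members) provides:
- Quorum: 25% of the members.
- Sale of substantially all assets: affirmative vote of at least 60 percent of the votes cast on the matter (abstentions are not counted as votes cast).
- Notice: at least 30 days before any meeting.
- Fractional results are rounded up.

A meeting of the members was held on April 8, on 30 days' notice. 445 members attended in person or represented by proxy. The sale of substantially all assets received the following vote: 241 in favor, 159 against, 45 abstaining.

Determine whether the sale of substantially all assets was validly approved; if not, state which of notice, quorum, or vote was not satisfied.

Notice: 30 days given; 30 required. Satisfied.
Quorum: 25% of 1,786 = 446.50, rounded up to 447; 445 present. Not satisfied.
Vote: requires three-fifths of the votes cast (445 − 45 abstaining = 400); 3/5 of 400 = 240, so 240 needed; 241 in favor. Satisfied.

Invalid — quorum requirement not satisfied.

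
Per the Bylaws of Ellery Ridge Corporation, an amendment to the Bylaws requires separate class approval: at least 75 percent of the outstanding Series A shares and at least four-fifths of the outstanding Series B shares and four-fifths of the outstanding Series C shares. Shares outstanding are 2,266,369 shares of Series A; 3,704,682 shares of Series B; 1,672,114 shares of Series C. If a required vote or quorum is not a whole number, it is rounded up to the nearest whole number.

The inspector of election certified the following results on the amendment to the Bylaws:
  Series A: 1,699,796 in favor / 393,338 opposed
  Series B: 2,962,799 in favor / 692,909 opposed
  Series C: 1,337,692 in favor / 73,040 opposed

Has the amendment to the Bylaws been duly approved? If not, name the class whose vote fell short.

Not approved — the Series B shares did not give the required vote.

Series A: 3/4 of 2266369 = 1699776.75, rounded up to 1699777; 1,699,777 required, 1,699,796 in favor — approved.
Series B: 4/5 of 3704682 = 2963745.60, rounded up to 2963746; 2,963,746 required, 2,962,799 in favor — not approved.
Series C: 4/5 of 1672114 = 1337691.20, rounded up to 1337692; 1,337,692 required, 1,337,692 in favor — approved.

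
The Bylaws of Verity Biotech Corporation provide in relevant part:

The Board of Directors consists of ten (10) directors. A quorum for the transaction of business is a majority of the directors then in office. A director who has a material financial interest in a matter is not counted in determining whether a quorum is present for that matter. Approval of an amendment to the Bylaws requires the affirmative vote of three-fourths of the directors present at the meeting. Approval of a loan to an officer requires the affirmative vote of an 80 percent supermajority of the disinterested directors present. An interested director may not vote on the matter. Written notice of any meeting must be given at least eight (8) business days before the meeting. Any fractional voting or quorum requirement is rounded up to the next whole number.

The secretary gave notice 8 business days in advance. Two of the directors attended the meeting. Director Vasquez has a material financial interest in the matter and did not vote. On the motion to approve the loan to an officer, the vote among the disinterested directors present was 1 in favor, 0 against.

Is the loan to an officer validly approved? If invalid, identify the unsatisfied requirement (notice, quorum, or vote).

Notice: 8 business days given; 8 required (8 ≥ 8). Satisfied.
Quorum: 2 present, but the 1 interested director does not count, leaving 1. Quorum is 6. Not satisfied.
Vote: the loan to an officer requires four-fifths of the disinterested directors present (2 − 1 = 1). 4/5 of 1 = 0.80, rounded up to 1, so 1 affirmative vote is needed; 1 voted in favor. Satisfied. (Moot — without a quorum no business can be validly transacted.)

Invalid — quorum requirement not satisfied.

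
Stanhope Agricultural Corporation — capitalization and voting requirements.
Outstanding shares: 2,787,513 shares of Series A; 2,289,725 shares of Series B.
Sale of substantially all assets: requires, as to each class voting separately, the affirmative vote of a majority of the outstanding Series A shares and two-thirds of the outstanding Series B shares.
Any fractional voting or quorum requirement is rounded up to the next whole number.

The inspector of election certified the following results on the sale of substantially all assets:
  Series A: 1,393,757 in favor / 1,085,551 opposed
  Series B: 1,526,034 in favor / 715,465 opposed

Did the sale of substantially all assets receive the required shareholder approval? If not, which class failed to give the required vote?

Not approved — the Series B shares did not give the required vote.

Series A: a majority of 2787513 is 1393757; 1,393,757 required, 1,393,757 in favor — approved.
Series B: 2/3 of 2289725 = 1526483.33, rounded up to 1526484; 1,526,484 required, 1,526,034 in favor — not approved.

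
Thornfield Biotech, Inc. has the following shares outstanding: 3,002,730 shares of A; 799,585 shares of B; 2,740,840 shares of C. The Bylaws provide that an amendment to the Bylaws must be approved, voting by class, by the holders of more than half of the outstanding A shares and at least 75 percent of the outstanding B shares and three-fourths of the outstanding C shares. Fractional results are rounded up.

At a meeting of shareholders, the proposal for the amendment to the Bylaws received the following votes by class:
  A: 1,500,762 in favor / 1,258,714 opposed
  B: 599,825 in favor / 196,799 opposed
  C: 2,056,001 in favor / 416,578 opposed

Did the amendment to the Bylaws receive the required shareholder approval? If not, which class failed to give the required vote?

Not approved — the A shares did not give the required vote.

A: a majority of 3002730 is 1501366; 1,501,366 required, 1,500,762 in favor — not approved.
B: 3/4 of 799585 = 599688.75, rounded up to 599689; 599,689 required, 599,825 in favor — approved.
C: 3/4 of 2740840 = 2055630; 2,055,630 required, 2,056,001 in favor — approved.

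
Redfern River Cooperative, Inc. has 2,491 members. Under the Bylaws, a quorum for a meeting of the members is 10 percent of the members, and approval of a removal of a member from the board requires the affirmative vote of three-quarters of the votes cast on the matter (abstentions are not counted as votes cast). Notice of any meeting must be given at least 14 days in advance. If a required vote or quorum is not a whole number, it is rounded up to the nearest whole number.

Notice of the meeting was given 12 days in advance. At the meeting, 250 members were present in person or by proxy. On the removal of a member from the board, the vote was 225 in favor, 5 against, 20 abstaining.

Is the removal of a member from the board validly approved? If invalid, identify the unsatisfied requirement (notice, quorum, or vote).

Invalid — notice requirement not satisfied.

Notice: 12 days given; 14 required. Not satisfied.
Quorum: 10% of 2,491 = 249.10, rounded up to 250; 250 present. Satisfied.
Vote: requires three-fourths of the votes cast (250 − 20 abstaining = 230); 3/4 of 230 = 172.50, rounded up to 173, so 173 needed; 225 in favor. Satisfied.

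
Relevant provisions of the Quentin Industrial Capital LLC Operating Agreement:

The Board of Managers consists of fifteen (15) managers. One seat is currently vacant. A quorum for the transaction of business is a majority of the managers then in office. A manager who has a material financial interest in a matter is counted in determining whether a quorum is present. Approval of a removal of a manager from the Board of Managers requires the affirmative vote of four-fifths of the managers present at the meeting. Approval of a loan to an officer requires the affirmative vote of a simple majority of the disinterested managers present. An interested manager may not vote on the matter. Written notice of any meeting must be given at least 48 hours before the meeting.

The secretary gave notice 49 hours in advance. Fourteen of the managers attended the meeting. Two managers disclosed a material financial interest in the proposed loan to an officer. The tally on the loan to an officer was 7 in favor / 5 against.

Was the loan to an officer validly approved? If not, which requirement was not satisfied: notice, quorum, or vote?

Notice: 49 hours given; 48 required (49 ≥ 48). Satisfied.
Quorum: 14 present (interested managers count toward quorum); quorum is 8. Satisfied.
Vote: the loan to an officer requires a majority of the disinterested managers present (14 − 2 = 12). A majority of 12 is 7, so 7 affirmative votes are needed; 7 voted in favor. Satisfied.

Valid — all requirements satisfied.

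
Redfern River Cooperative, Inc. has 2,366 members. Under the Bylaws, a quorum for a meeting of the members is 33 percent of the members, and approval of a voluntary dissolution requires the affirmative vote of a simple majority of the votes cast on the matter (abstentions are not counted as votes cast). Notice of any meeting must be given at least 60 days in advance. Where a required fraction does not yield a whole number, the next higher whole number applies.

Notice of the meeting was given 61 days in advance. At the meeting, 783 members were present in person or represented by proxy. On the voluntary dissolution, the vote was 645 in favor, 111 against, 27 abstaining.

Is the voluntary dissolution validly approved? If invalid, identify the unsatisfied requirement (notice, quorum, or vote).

Notice: 61 days given; 60 required. Satisfied.
Quorum: 33% of 2,366 = 780.78, rounded up to 781; 783 present. Satisfied.
Vote: requires a majority of the votes cast (783 − 27 abstaining = 756); a majority of 756 is 379, so 379 needed; 645 in favor. Satisfied.

Valid — all requirements satisfied.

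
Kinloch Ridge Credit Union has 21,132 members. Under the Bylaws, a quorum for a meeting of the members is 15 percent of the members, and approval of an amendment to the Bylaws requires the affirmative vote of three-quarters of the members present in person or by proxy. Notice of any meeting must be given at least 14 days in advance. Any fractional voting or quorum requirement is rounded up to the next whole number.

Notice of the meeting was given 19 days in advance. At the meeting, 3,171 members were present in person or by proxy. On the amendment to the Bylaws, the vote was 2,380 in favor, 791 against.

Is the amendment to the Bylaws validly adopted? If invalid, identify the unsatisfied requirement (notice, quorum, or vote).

Valid — all requirements satisfied.

Notice: 19 days given; 14 required. Satisfied.
Quorum: 15% of 21,132 = 3,169.80, rounded up to 3,170; 3,171 present. Satisfied.
Vote: requires three-fourths of those present (3,171); 3/4 of 3171 = 2378.25, rounded up to 2379, so 2,379 needed; 2,380 in favor. Satisfied.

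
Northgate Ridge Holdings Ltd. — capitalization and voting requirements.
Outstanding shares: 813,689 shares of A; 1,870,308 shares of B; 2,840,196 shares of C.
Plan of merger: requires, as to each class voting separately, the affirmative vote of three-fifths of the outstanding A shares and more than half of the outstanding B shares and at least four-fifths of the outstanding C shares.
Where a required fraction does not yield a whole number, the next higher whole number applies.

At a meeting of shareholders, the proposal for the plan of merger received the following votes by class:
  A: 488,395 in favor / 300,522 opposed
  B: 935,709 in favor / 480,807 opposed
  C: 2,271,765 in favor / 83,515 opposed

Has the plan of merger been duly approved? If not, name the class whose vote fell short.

A: 3/5 of 813689 = 488213.40, rounded up to 488214; 488,214 required, 488,395 in favor — approved.
B: a majority of 1870308 is 935155; 935,155 required, 935,709 in favor — approved.
C: 4/5 of 2840196 = 2272156.80, rounded up to 2272157; 2,272,157 required, 2,271,765 in favor — not approved.

Not approved — the C shares did not give the required vote.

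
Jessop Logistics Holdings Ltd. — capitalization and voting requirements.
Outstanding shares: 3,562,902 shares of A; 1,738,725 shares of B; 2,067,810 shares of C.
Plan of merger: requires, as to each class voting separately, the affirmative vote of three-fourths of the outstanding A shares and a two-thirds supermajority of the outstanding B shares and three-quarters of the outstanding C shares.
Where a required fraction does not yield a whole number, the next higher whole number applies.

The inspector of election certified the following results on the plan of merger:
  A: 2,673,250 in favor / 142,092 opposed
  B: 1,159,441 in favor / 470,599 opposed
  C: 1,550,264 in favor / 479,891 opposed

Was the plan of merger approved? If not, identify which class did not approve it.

Not approved — the C shares did not give the required vote.

A: 3/4 of 3562902 = 2672176.50, rounded up to 2672177; 2,672,177 required, 2,673,250 in favor — approved.
B: 2/3 of 1738725 = 1159150; 1,159,150 required, 1,159,441 in favor — approved.
C: 3/4 of 2067810 = 1550857.50, rounded up to 1550858; 1,550,858 required, 1,550,264 in favor — not approved.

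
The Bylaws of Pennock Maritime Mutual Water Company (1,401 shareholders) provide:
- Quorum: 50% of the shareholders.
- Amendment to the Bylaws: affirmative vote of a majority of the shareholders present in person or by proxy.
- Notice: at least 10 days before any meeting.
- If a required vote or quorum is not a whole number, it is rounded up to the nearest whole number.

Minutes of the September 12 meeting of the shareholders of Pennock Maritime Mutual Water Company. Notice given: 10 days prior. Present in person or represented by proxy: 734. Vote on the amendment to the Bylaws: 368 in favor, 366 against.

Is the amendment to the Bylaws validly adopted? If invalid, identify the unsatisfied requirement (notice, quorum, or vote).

Valid — all requirements satisfied.

Notice: 10 days given; 10 required. Satisfied.
Quorum: 50% of 1,401 = 700.50, rounded up to 701; 734 present. Satisfied.
Vote: requires a majority of those present (734); a majority of 734 is 368, so 368 needed; 368 in favor. Satisfied.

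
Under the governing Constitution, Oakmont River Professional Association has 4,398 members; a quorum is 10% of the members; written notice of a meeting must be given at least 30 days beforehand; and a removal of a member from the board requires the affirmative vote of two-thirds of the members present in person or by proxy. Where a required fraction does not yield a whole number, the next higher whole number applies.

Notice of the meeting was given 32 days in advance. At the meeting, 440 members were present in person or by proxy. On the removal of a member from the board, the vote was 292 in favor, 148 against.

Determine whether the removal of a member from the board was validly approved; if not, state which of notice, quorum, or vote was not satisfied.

Invalid — vote requirement not satisfied.

Notice: 32 days given; 30 required. Satisfied.
Quorum: 10% of 4,398 = 439.80, rounded up to 440; 440 present. Satisfied.
Vote: requires two-thirds of those present (440); 2/3 of 440 = 293.33, rounded up to 294, so 294 needed; 292 in favor. Not satisfied.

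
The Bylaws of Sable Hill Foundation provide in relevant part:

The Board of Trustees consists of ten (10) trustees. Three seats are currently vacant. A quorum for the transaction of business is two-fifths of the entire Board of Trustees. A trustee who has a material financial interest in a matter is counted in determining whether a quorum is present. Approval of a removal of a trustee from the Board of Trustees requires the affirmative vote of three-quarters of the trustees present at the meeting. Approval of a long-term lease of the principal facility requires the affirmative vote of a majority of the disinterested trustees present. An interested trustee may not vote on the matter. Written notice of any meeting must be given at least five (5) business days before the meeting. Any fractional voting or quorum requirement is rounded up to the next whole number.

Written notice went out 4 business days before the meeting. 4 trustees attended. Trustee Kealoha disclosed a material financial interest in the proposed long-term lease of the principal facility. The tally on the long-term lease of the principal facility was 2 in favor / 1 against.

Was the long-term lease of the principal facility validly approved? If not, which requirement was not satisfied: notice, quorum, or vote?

Invalid — notice requirement not satisfied.

Notice: 4 business days given; 5 required (4 < 5). Not satisfied.
Quorum: 4 present (interested trustees count toward quorum); quorum is 4. Satisfied.
Vote: the long-term lease of the principal facility requires a majority of the disinterested trustees present (4 − 1 = 3). A majority of 3 is 2, so 2 affirmative votes are needed; 2 voted in favor. Satisfied.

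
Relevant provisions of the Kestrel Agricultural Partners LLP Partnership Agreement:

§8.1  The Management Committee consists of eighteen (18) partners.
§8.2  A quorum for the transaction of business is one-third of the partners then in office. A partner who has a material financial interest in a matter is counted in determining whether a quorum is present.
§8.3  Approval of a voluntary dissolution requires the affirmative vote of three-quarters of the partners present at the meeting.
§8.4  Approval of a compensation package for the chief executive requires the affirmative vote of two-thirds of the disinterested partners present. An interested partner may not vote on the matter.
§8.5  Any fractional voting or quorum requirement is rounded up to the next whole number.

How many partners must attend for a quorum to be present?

1/3 of 18 = 6.

6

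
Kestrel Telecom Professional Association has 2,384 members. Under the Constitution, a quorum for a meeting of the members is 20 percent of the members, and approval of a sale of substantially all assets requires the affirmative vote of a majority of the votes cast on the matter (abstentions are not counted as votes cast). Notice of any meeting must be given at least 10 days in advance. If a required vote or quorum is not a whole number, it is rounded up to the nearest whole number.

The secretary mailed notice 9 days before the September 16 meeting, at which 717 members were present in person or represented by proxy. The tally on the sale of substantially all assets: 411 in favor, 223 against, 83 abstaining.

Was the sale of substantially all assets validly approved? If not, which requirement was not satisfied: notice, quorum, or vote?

Notice: 9 days given; 10 required. Not satisfied.
Quorum: 20% of 2,384 = 476.80, rounded up to 477; 717 present. Satisfied.
Vote: requires a majority of the votes cast (717 − 83 abstaining = 634); a majority of 634 is 318, so 318 needed; 411 in favor. Satisfied.

Invalid — notice requirement not satisfied.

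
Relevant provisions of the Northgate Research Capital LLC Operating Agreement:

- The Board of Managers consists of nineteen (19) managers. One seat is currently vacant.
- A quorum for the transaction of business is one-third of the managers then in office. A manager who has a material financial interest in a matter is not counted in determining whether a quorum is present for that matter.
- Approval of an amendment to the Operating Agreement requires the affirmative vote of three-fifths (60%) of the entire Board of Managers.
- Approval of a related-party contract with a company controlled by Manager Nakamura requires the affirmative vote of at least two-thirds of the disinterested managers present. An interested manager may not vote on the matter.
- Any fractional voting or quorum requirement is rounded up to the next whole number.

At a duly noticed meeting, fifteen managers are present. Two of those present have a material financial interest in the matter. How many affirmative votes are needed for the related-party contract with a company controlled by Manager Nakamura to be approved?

The related-party contract with a company controlled by Manager Nakamura requires two-thirds of the disinterested managers present (15 − 2 = 13).
2/3 of 13 = 8.67, rounded up to 9.

9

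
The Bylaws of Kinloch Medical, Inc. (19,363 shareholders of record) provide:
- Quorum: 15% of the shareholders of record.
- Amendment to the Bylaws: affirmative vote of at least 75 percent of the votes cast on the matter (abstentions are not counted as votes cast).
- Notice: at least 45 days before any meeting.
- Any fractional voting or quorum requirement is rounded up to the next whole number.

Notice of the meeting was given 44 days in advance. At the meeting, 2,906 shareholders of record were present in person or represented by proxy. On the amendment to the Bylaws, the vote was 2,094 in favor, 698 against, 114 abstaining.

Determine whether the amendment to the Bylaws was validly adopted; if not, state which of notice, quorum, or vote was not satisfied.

Invalid — notice requirement not satisfied.

Notice: 44 days given; 45 required. Not satisfied.
Quorum: 15% of 19,363 = 2,904.45, rounded up to 2,905; 2,906 present. Satisfied.
Vote: requires three-fourths of the votes cast (2,906 − 114 abstaining = 2,792); 3/4 of 2792 = 2094, so 2,094 needed; 2,094 in favor. Satisfied.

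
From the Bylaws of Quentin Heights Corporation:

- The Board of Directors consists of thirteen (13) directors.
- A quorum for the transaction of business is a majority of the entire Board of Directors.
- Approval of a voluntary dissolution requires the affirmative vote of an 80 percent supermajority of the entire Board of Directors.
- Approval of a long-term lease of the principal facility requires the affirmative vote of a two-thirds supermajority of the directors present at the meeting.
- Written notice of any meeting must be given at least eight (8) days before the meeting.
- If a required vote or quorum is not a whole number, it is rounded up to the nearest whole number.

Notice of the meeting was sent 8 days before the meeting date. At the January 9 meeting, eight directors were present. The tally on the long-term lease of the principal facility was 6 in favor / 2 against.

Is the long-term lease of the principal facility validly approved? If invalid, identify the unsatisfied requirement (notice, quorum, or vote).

Notice: 8 days given; 8 required (8 ≥ 8). Satisfied.
Quorum: 8 present; quorum is 7. Satisfied.
Vote: the long-term lease of the principal facility requires two-thirds of the directors present (8). 2/3 of 8 = 5.33, rounded up to 6, so 6 affirmative votes are needed; 6 voted in favor. Satisfied.

Valid — all requirements satisfied.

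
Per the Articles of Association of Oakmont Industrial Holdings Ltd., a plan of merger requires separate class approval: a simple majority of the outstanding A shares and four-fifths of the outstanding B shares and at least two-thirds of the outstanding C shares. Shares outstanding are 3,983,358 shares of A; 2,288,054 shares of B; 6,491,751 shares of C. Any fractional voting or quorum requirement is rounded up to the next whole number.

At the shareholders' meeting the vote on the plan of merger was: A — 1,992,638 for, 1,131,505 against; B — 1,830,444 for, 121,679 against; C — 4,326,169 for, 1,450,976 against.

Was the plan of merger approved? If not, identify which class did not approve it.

Not approved — the C shares did not give the required vote.

A: a majority of 3983358 is 1991680; 1,991,680 required, 1,992,638 in favor — approved.
B: 4/5 of 2288054 = 1830443.20, rounded up to 1830444; 1,830,444 required, 1,830,444 in favor — approved.
C: 2/3 of 6491751 = 4327834; 4,327,834 required, 4,326,169 in favor — not approved.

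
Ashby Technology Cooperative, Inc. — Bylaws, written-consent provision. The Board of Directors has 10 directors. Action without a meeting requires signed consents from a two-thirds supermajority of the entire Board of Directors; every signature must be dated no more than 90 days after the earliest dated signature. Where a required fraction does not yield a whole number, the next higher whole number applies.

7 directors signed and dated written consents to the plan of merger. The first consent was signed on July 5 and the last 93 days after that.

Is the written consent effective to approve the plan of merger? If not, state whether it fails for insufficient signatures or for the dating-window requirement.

Not effective — dating-window requirement not satisfied.

Signatures required: a two-thirds supermajority of 10 — 2/3 of 10 = 6.67, rounded up to 7, so 7 needed; 7 signed. Sufficient.
Dating window: the latest signature is 93 days after the earliest; the limit is 90 days. Outside the window.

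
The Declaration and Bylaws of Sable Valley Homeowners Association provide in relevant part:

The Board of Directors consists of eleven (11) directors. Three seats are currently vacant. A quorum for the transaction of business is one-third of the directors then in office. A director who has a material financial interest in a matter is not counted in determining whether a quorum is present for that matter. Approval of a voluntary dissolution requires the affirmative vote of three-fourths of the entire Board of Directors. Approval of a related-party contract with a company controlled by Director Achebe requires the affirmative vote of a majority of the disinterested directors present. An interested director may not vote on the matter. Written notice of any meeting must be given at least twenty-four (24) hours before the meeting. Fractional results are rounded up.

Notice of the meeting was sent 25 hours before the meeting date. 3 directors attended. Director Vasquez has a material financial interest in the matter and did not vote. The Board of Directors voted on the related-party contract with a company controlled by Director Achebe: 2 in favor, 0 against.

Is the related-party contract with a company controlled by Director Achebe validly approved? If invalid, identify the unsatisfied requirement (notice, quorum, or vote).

Notice: 25 hours given; 24 required (25 ≥ 24). Satisfied.
Quorum: 3 present, but the 1 interested director does not count, leaving 2. Quorum is 3. Not satisfied.
Vote: the related-party contract with a company controlled by Director Achebe requires a majority of the disinterested directors present (3 − 1 = 2). A majority of 2 is 2, so 2 affirmative votes are needed; 2 voted in favor. Satisfied. (Moot — without a quorum no business can be validly transacted.)

Invalid — quorum requirement not satisfied.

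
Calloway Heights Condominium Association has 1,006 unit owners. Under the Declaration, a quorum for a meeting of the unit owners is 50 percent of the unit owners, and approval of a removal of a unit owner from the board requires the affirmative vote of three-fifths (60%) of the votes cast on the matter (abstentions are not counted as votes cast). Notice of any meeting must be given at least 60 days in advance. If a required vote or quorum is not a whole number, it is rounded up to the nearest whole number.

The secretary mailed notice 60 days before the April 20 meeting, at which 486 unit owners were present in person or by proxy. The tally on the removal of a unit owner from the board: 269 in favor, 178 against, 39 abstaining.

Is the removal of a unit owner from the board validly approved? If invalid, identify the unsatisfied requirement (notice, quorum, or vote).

Invalid — quorum requirement not satisfied.

Notice: 60 days given; 60 required. Satisfied.
Quorum: 50% of 1,006 = 503; 486 present. Not satisfied.
Vote: requires three-fifths of the votes cast (486 − 39 abstaining = 447); 3/5 of 447 = 268.20, rounded up to 269, so 269 needed; 269 in favor. Satisfied.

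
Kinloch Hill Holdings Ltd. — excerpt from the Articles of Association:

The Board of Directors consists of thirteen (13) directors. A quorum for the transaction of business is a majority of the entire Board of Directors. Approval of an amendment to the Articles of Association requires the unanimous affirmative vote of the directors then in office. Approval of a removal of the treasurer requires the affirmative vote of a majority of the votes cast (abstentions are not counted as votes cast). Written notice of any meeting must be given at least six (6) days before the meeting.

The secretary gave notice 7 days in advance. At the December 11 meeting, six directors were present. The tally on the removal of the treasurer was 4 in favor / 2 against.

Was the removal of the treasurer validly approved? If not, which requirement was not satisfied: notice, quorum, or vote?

Invalid — quorum requirement not satisfied.

Notice: 7 days given; 6 required (7 ≥ 6). Satisfied.
Quorum: 6 present; quorum is 7. Not satisfied.
Vote: the removal of the treasurer requires a majority of the votes cast (6). A majority of 6 is 4, so 4 affirmative votes are needed; 4 voted in favor. Satisfied. (Moot — without a quorum no business can be validly transacted.)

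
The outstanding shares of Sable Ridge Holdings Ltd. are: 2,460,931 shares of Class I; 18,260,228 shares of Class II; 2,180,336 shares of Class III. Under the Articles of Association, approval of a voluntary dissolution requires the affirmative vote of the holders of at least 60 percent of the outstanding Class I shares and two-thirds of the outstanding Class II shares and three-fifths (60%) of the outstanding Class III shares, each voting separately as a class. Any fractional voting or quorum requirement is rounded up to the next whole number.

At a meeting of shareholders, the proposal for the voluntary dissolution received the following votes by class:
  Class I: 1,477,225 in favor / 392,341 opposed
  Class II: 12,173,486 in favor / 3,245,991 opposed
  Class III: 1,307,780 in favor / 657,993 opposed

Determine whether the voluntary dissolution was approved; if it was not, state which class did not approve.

Not approved — the Class III shares did not give the required vote.

Class I: 3/5 of 2460931 = 1476558.60, rounded up to 1476559; 1,476,559 required, 1,477,225 in favor — approved.
Class II: 2/3 of 18260228 = 12173485.33, rounded up to 12173486; 12,173,486 required, 12,173,486 in favor — approved.
Class III: 3/5 of 2180336 = 1308201.60, rounded up to 1308202; 1,308,202 required, 1,307,780 in favor — not approved.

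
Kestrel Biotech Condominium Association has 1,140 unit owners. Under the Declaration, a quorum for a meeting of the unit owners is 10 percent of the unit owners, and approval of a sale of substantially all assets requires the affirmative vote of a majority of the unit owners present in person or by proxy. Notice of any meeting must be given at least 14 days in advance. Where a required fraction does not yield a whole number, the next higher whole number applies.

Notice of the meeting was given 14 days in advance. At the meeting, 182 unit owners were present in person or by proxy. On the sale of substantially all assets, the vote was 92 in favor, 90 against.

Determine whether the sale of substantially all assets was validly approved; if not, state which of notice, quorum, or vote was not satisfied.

Valid — all requirements satisfied.

Notice: 14 days given; 14 required. Satisfied.
Quorum: 10% of 1,140 = 114; 182 present. Satisfied.
Vote: requires a majority of those present (182); a majority of 182 is 92, so 92 needed; 92 in favor. Satisfied.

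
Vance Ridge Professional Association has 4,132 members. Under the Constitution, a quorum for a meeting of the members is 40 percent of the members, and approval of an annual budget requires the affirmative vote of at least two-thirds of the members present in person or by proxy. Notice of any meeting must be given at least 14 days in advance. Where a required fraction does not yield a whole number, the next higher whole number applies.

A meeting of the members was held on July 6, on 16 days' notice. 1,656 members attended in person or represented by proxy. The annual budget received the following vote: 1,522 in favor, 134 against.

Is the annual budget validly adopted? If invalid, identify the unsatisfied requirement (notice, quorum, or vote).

Notice: 16 days given; 14 required. Satisfied.
Quorum: 40% of 4,132 = 1,652.80, rounded up to 1,653; 1,656 present. Satisfied.
Vote: requires two-thirds of those present (1,656); 2/3 of 1656 = 1104, so 1,104 needed; 1,522 in favor. Satisfied.

Valid — all requirements satisfied.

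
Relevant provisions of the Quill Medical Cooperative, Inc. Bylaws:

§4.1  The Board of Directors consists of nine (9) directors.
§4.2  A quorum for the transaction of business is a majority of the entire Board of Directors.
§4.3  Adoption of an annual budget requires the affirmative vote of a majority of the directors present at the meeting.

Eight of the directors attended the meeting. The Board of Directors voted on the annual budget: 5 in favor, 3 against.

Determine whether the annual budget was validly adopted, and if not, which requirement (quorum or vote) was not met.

Quorum: 8 present; quorum is 5. Satisfied.
Vote: the annual budget requires a majority of the directors present (8). A majority of 8 is 5, so 5 affirmative votes are needed; 5 voted in favor. Satisfied.

Valid — all requirements satisfied.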